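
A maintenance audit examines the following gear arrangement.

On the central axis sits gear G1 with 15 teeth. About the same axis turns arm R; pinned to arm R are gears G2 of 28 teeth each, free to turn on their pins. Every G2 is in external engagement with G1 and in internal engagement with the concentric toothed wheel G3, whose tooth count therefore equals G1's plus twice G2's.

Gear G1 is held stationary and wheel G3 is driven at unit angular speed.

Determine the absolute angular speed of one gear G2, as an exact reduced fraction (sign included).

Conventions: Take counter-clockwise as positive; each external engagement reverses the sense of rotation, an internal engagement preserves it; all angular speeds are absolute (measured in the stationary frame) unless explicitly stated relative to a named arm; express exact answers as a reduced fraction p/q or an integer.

71/56

recognized (axles ride arm R): planetary set, 15/28/71 teeth
ring teeth: 15 + 2·28 = 71
15(ω_sun−ω_arm) = −71(ω_ring−ω_arm),  ω_sun = 0, ω_ring = 1
15(0−ω_arm) = −71(1−ω_arm)  ⇒  86·ω_arm = 71  ⇒  ω_arm = 71/86
sun–planet mesh: 15·(0−71/86) = −28·(ω_p−ω_arm)  ⇒  ω_p−ω_arm = 1065/2408
ω_p = 71/86 + 1065/2408 = 71/56
exact speed ratio = 71/56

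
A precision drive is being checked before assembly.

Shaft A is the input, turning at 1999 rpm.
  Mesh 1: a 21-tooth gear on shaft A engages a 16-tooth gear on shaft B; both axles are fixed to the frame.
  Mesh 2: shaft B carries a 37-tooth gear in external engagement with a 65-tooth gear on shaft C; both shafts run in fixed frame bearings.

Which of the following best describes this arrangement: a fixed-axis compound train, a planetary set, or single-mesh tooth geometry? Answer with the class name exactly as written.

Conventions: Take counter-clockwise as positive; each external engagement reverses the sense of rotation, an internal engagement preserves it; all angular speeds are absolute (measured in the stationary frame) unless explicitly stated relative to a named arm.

fixed-axis compound train

topology: fixed-axis compound train — 2 meshes, A→C
classification: fixed-axis compound train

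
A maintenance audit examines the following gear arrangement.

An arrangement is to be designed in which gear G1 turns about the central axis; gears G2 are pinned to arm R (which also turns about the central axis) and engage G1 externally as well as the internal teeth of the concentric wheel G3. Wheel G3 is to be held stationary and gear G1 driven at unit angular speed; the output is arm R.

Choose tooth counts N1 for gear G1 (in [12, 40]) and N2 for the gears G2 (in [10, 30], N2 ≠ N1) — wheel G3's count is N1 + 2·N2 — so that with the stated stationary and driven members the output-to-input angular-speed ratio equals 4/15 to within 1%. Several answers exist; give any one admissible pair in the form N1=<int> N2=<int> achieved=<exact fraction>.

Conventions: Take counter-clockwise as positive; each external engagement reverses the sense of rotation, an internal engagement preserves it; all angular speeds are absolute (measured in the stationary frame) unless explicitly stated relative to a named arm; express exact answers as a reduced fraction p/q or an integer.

N1=16 N2=14 achieved=4/15

design class (target 4/15): planetary set
Willis with ω_ring = 0: ω_arm/ω_sun = N1/(N1+N3); set equal to 4/15  ⇒  N3/N1 = 1/(4/15) − 1 = 11/4
N3 = N1 + 2·N2  ⇒  N2/N1 = (N3/N1 − 1)/2 = (11/4 − 1)/2 = 7/8
smallest multiple with N1 ≥ 12 and N2 ≥ 10: k = 2  ⇒  N1 = 2·8 = 16, N2 = 2·7 = 14 (N1 ≤ 40, N2 ≤ 30, N2 ≠ N1 ✓), N3 = 16 + 2·14 = 44
check: N1/(N1+N3) with N1 = 16, N3 = 44 gives 4/15; |achieved − target| = 0 ≤ 1/375 ✓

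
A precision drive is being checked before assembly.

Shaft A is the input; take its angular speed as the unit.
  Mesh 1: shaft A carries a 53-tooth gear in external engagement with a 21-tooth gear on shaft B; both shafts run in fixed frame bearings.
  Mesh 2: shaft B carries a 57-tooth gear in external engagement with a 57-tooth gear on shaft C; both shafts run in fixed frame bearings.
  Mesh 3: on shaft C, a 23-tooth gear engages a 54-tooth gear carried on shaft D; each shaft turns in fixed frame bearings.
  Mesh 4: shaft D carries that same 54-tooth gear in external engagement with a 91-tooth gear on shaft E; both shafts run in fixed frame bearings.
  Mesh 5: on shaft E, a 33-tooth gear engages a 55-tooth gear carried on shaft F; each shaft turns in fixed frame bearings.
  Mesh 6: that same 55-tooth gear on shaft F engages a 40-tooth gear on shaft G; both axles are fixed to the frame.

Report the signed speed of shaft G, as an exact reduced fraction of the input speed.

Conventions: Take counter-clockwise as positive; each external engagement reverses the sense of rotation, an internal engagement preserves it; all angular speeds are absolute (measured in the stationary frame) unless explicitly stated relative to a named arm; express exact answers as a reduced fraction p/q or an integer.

13409/25480

6-mesh fixed-axis compound train (all bearings frame-fixed)
mesh 1 [53T→21T]: |ω|/ω_in = 1×53/21 = 53/21, sense flips to −
mesh 2 [57T→57T]: |ω|/ω_in = (53/21)×57/57 = 53/21, sense flips to +
mesh 3 [23T→54T]: |ω|/ω_in = (53/21)×23/54 = 1219/1134, sense flips to −
mesh 4 [54T→91T]: |ω|/ω_in = (1219/1134)×54/91 = 1219/1911, sense flips to +
mesh 5 [33T→55T]: |ω|/ω_in = (1219/1911)×33/55 = 1219/3185, sense flips to −
mesh 6 [55T→40T]: |ω|/ω_in = (1219/3185)×55/40 = 13409/25480, sense flips to +
signed output speed (× input speed) = 13409/25480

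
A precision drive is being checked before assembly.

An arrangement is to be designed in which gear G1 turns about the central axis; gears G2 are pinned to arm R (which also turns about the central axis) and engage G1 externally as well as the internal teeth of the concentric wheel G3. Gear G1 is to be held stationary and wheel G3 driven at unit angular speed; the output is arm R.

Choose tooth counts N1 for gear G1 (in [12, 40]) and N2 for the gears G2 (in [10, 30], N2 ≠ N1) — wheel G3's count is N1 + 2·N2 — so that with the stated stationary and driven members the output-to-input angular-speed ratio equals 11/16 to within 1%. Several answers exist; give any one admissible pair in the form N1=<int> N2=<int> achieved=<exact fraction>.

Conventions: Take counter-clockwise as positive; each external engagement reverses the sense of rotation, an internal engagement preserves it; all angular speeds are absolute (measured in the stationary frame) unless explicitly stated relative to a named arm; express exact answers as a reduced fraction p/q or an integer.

N1=20 N2=12 achieved=11/16

class = planetary set [ratio 11/16 wanted; Willis about the carrier]
Willis with ω_sun = 0: ω_arm/ω_ring = N3/(N1+N3); set equal to 11/16  ⇒  N3/N1 = (11/16)/(1 − 11/16) = 11/5
N3 = N1 + 2·N2  ⇒  N2/N1 = (N3/N1 − 1)/2 = (11/5 − 1)/2 = 3/5
smallest multiple with N1 ≥ 12 and N2 ≥ 10: k = 4  ⇒  N1 = 4·5 = 20, N2 = 4·3 = 12 (N1 ≤ 40, N2 ≤ 30, N2 ≠ N1 ✓), N3 = 20 + 2·12 = 44
check: N3/(N1+N3) with N1 = 20, N3 = 44 gives 11/16; |achieved − target| = 0 ≤ 11/1600 ✓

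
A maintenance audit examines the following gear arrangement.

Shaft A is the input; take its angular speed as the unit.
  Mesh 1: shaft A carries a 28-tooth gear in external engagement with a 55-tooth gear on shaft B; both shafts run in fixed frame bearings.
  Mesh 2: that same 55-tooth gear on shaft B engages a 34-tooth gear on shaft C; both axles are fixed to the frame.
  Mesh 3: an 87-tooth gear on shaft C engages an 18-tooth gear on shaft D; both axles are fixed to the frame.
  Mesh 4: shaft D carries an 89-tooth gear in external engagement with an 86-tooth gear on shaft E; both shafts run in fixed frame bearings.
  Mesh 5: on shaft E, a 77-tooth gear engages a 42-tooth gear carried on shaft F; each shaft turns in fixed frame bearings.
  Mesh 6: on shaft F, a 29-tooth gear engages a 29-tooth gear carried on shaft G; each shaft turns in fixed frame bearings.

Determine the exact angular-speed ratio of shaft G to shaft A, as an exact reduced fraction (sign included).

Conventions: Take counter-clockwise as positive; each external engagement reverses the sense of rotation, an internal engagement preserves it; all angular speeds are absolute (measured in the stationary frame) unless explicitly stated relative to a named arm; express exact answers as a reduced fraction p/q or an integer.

class = fixed-axis compound train [6 meshes; 6 ratios multiply, 6 sense flips]
mesh 1 [28T→55T]: running ratio 28/55, sense −
mesh 2 [55T→34T]: running ratio 14/17, sense +
mesh 3 [87T→18T]: running ratio 203/51, sense −
mesh 4 [89T→86T]: running ratio 18067/4386, sense +
mesh 5 [77T→42T]: running ratio 198737/26316, sense −
mesh 6 [29T→29T]: running ratio 198737/26316, sense +
ω_out/ω_in = 198737/26316

198737/26316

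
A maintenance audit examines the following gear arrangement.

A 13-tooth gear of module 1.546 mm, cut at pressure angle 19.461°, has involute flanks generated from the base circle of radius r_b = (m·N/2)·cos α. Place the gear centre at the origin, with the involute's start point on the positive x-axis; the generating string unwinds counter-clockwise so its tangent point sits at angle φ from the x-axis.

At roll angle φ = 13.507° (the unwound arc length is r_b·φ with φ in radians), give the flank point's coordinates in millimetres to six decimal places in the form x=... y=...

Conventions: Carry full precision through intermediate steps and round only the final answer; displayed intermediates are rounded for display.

x=9.734518 y=0.041148

class = single-mesh tooth geometry [base-circle involute, m = 1.546, 13T]
pitch radius r_p = m·N/2 = 1.546·13/2 = 10.049000
base radius r_b = r_p·cos α = 10.049000·cos 19.461° = 9.474885
roll angle φ = 13.507° = 0.23574162 rad
x = r_b·(cos φ + φ·sin φ) = 9.734518
y = r_b·(sin φ − φ·cos φ) = 0.041148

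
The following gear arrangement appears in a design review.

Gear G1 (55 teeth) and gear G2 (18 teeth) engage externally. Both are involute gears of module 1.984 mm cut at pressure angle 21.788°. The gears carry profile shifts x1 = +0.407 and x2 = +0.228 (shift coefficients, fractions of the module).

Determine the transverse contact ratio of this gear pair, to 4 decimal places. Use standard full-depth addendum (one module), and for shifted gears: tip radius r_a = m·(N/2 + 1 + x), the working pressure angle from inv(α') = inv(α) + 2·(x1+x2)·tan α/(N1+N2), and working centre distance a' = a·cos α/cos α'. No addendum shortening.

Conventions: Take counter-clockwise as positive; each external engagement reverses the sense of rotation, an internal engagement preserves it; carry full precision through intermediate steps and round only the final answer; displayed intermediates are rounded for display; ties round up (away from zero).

1.4886

single-mesh involute tooth geometry (55T engaging 18T at module 1.984)
base radii: r_b1 = 50.662429, r_b2 = 16.580431
tip radii: r_a1 = 57.351488, r_a2 = 20.292352
inv(α') = inv(21.788°) + 2·(+0.407+0.228)·tan α/(55+18) = 0.02641038  ⇒  α' = 24.01754°
a' = a·cos α / cos α' = 72.4160·cos 21.788°/cos 24.01754° = 73.616509
action lengths: √(r_a1²−r_b1²) = 26.879573, √(r_a2²−r_b2²) = 11.699096
base pitch p_b = π·m·cos α = 5.787662
CR = (26.879573 + 11.699096 − 73.616509·sin 24.01754°)/5.787662 = 1.488607
contact ratio ≈ 1.4886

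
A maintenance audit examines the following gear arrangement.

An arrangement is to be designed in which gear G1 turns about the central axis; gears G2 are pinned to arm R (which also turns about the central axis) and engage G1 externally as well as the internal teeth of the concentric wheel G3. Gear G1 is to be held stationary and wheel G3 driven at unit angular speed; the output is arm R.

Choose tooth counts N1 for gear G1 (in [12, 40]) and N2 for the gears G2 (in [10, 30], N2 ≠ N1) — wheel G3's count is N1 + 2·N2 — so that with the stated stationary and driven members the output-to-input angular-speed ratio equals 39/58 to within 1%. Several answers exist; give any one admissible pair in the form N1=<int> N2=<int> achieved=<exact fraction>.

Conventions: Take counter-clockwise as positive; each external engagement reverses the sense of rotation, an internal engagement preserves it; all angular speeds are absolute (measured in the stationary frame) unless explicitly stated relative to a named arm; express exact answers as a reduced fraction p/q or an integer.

N1=19 N2=10 achieved=39/58

topology: planetary set — design target 39/58, arm = carrier (Willis)
Willis with ω_sun = 0: ω_arm/ω_ring = N3/(N1+N3); set equal to 39/58  ⇒  N3/N1 = (39/58)/(1 − 39/58) = 39/19
N3 = N1 + 2·N2  ⇒  N2/N1 = (N3/N1 − 1)/2 = (39/19 − 1)/2 = 10/19
smallest multiple with N1 ≥ 12 and N2 ≥ 10: k = 1  ⇒  N1 = 1·19 = 19, N2 = 1·10 = 10 (N1 ≤ 40, N2 ≤ 30, N2 ≠ N1 ✓), N3 = 19 + 2·10 = 39
check: N3/(N1+N3) with N1 = 19, N3 = 39 gives 39/58; |achieved − target| = 0 ≤ 39/5800 ✓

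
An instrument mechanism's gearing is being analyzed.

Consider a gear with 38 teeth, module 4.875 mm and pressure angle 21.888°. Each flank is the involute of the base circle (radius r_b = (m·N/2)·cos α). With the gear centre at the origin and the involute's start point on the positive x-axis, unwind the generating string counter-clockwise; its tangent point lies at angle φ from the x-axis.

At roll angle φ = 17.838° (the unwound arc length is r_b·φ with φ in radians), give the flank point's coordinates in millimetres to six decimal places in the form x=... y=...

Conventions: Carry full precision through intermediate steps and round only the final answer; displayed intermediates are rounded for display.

class = single-mesh tooth geometry [base-circle involute, m = 4.875, 38T]
pitch radius r_p = m·N/2 = 4.875·38/2 = 92.625000
base radius r_b = r_p·cos α = 92.625000·cos 21.888° = 85.948067
roll angle φ = 17.838° = 0.31133183 rad
x = r_b·(cos φ + φ·sin φ) = 90.013040
y = r_b·(sin φ − φ·cos φ) = 0.856190

x=90.013040 y=0.856190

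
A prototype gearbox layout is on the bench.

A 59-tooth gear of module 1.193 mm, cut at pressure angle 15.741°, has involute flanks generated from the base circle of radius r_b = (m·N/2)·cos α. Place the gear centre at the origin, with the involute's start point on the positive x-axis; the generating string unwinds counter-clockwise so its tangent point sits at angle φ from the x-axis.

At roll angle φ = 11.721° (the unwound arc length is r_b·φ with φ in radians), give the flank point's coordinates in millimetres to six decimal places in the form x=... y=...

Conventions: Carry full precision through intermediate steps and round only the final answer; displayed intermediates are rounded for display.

x=34.575058 y=0.096261

recognized (one wheel, involute flank): single-mesh tooth geometry, m = 1.193, N = 59
pitch radius r_p = m·N/2 = 1.193·59/2 = 35.193500
base radius r_b = r_p·cos α = 35.193500·cos 15.741° = 33.873669
roll angle φ = 11.721° = 0.20457004 rad
x = r_b·(cos φ + φ·sin φ) = 34.575058
y = r_b·(sin φ − φ·cos φ) = 0.096261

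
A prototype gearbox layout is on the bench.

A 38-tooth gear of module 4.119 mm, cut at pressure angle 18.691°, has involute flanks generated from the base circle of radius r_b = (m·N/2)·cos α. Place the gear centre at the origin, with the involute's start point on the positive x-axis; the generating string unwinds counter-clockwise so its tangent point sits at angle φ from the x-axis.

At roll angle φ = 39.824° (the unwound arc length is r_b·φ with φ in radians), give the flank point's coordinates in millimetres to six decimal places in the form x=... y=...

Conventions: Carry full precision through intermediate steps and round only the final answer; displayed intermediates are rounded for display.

x=89.935398 y=7.903734

single-mesh involute tooth geometry (38T wheel at module 4.119)
pitch radius r_p = m·N/2 = 4.119·38/2 = 78.261000
base radius r_b = r_p·cos α = 78.261000·cos 18.691° = 74.133564
roll angle φ = 39.824° = 0.69505992 rad
x = r_b·(cos φ + φ·sin φ) = 89.935398
y = r_b·(sin φ − φ·cos φ) = 7.903734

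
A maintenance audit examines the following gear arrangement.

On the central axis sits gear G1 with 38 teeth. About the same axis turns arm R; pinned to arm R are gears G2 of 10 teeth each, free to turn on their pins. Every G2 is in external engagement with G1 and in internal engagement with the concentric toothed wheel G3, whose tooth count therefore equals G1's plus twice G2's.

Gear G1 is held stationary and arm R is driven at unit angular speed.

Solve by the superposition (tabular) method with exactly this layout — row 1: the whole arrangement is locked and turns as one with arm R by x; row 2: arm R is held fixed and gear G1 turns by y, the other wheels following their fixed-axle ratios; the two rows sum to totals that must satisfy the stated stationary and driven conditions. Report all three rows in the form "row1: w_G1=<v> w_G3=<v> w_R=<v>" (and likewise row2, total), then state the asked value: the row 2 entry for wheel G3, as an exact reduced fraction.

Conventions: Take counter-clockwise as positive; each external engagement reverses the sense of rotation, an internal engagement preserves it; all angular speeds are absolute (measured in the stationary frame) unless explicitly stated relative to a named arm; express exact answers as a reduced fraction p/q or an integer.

class = planetary set [G3 = 38+2·10 = 58; Willis about the carrier]
row 1: whole set turns with the arm by x
row 2 (arm held, sun turns y): ω_ring = −(38/58)·y, ω_arm = 0
boundary: total ω_sun = x + y = 0 and total ω_arm = x = 1  ⇒  y = -1, x = 1
row 2 ring = −(38/58)·(-1) = 19/29
totals (row 1 + row 2): sun 1 + (-1) = 0, ring 1 + 19/29 = 48/29, arm 1 + 0 = 1
asked cell (row2, ring) = 19/29

row1: w_G1=1 w_G3=1 w_R=1
row2: w_G1=-1 w_G3=19/29 w_R=0
total: w_G1=0 w_G3=48/29 w_R=1
asked value: 19/29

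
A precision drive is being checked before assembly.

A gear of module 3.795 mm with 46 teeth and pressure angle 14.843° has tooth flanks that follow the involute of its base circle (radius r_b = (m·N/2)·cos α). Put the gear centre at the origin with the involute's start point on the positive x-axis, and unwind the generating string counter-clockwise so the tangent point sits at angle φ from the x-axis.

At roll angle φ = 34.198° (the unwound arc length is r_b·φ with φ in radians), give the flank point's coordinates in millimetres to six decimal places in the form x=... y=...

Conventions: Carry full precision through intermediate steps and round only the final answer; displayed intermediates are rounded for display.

x=98.089047 y=5.769818

single-mesh involute tooth geometry (46T wheel at module 3.795)
pitch radius r_p = m·N/2 = 3.795·46/2 = 87.285000
base radius r_b = r_p·cos α = 87.285000·cos 14.843° = 84.372422
roll angle φ = 34.198° = 0.59686770 rad
x = r_b·(cos φ + φ·sin φ) = 98.089047
y = r_b·(sin φ − φ·cos φ) = 5.769818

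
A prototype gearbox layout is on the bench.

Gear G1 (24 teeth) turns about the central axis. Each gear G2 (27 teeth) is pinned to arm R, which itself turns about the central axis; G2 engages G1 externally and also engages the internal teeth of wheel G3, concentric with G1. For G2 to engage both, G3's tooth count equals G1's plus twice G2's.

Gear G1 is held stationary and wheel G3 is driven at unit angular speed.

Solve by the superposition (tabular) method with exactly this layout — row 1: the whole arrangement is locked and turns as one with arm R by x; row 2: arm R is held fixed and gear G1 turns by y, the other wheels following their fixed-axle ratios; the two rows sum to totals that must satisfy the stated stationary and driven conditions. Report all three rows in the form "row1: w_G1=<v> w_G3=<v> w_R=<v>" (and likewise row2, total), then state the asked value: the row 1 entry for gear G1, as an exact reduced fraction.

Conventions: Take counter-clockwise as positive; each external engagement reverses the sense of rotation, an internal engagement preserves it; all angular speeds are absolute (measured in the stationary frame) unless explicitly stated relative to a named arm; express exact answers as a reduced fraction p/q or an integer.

row1: w_G1=13/17 w_G3=13/17 w_R=13/17
row2: w_G1=-13/17 w_G3=4/17 w_R=0
total: w_G1=0 w_G3=1 w_R=13/17
asked value: 13/17

topology: planetary set — G1 24T / G2 27T / G3 78T, arm = carrier (Willis)
superposition row 1 [locked train]: every member turns x
row 2: sun turns y, ring = −(24/78)·y, arm 0
boundary: total ω_sun = x + y = 0 and total ω_ring = x − (24/78)·y = 1  ⇒  y = -13/17, x = 13/17
row 2 ring = −(24/78)·(-13/17) = 4/17
totals (row 1 + row 2): sun 13/17 + (-13/17) = 0, ring 13/17 + 4/17 = 1, arm 13/17 + 0 = 13/17
asked cell (row1, sun) = 13/17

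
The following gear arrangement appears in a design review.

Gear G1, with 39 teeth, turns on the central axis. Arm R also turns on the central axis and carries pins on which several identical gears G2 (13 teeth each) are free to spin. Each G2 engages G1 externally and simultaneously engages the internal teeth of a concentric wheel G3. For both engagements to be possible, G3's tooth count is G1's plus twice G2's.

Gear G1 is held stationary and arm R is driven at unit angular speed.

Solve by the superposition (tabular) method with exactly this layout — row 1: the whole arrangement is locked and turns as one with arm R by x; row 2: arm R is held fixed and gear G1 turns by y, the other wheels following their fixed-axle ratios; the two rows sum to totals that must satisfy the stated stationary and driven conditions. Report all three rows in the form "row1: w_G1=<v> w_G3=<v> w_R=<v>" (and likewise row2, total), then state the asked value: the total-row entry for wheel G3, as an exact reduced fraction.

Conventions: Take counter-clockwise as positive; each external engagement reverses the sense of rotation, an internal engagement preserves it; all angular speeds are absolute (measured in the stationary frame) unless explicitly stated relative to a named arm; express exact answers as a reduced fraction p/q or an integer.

topology: planetary set — G1 39T / G2 13T / G3 65T, arm = carrier (Willis)
row 1: whole set turns with the arm by x
row 2 (arm held, sun turns y): ω_ring = −(39/65)·y, ω_arm = 0
boundary: total ω_sun = x + y = 0 and total ω_arm = x = 1  ⇒  y = -1, x = 1
row 2 ring = −(39/65)·(-1) = 3/5
totals (row 1 + row 2): sun 1 + (-1) = 0, ring 1 + 3/5 = 8/5, arm 1 + 0 = 1
asked cell (total, ring) = 8/5

row1: w_G1=1 w_G3=1 w_R=1
row2: w_G1=-1 w_G3=3/5 w_R=0
total: w_G1=0 w_G3=8/5 w_R=1
asked value: 8/5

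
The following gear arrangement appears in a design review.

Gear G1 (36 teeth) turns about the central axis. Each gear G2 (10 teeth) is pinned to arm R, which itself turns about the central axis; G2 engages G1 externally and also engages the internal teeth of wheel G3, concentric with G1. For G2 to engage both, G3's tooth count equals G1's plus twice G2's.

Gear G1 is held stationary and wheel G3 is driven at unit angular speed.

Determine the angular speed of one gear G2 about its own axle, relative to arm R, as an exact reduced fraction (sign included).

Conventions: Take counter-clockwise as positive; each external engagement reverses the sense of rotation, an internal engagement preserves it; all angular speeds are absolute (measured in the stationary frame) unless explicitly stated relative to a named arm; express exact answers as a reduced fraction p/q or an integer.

recognized (axles ride arm R): planetary set, 36/10/56 teeth
ring teeth: 36 + 2·10 = 56
36(ω_sun−ω_arm) = −56(ω_ring−ω_arm),  ω_sun = 0, ω_ring = 1
36(0−ω_arm) = −56(1−ω_arm)  ⇒  92·ω_arm = 56  ⇒  ω_arm = 14/23
sun–planet mesh: 36·(0−14/23) = −10·(ω_p−ω_arm)  ⇒  ω_p−ω_arm = 252/115
exact speed ratio = 252/115

252/115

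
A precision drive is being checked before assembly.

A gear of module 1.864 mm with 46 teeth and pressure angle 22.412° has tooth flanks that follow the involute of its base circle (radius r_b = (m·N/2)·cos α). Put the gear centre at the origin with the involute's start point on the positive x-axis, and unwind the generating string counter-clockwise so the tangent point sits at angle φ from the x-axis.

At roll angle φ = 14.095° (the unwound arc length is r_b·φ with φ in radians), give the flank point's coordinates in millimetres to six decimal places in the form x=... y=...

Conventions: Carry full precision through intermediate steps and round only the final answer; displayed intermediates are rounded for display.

x=40.814909 y=0.195497

class = single-mesh tooth geometry [base-circle involute, m = 1.864, 46T]
pitch radius r_p = m·N/2 = 1.864·46/2 = 42.872000
base radius r_b = r_p·cos α = 42.872000·cos 22.412° = 39.633715
roll angle φ = 14.095° = 0.24600416 rad
x = r_b·(cos φ + φ·sin φ) = 40.814909
y = r_b·(sin φ − φ·cos φ) = 0.195497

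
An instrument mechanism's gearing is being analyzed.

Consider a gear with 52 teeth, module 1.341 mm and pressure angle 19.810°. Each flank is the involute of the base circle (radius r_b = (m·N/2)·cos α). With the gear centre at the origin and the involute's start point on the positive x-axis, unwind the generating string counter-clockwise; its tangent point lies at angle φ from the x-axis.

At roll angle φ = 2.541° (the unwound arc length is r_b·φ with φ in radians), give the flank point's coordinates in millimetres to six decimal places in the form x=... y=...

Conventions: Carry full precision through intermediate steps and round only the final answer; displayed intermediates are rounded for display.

topology: single-mesh involute geometry — m = 1.341, N = 52
pitch radius r_p = m·N/2 = 1.341·52/2 = 34.866000
base radius r_b = r_p·cos α = 34.866000·cos 19.810° = 32.802687
roll angle φ = 2.541° = 0.04434882 rad
x = r_b·(cos φ + φ·sin φ) = 32.834930
y = r_b·(sin φ − φ·cos φ) = 0.000954

x=32.834930 y=0.000954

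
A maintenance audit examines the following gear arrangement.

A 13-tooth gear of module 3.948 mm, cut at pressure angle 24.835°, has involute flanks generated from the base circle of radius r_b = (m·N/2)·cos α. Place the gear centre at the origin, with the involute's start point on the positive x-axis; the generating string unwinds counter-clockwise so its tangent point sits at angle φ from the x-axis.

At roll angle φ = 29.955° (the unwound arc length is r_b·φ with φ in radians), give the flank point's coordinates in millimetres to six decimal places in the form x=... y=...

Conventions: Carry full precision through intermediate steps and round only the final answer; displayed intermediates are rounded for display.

topology: single-mesh involute geometry — m = 3.948, N = 13
pitch radius r_p = m·N/2 = 3.948·13/2 = 25.662000
base radius r_b = r_p·cos α = 25.662000·cos 24.835° = 23.288806
roll angle φ = 29.955° = 0.52281338 rad
x = r_b·(cos φ + φ·sin φ) = 26.257403
y = r_b·(sin φ − φ·cos φ) = 1.079316

x=26.257403 y=1.079316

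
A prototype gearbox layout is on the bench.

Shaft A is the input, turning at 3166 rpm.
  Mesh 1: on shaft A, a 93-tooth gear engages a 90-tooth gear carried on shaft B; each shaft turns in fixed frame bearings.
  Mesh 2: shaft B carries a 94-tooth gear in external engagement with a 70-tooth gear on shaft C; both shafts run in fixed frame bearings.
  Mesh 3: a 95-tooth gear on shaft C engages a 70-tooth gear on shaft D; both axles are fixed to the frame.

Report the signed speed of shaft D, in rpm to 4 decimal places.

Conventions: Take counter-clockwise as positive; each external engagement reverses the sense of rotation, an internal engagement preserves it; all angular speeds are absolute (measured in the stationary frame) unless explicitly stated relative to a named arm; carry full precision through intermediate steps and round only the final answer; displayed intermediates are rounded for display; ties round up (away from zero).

topology: fixed-axis compound train — 3 meshes, A→D
mesh 1 [93T→90T]: ω = 3166.0000×93/90 = 3271.5333 rpm, sense flips to −
mesh 2 [94T→70T]: ω = 3271.5333×94/70 = 4393.2019 rpm, sense flips to +
mesh 3 [95T→70T]: ω = 4393.2019×95/70 = 5962.2026 rpm, sense flips to −
signed output speed = -5962.2026 rpm

-5962.2026 rpm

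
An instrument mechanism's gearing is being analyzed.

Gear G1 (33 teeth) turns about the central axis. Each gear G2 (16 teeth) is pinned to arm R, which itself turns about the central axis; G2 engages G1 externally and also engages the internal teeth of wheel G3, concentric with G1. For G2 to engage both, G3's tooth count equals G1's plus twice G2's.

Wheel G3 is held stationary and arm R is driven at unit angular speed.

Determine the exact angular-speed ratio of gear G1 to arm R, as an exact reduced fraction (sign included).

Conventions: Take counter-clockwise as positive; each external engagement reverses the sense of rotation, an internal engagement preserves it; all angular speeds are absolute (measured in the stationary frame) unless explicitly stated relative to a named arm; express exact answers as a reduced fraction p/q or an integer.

98/33

topology: planetary set — G1 33T / G2 16T / G3 65T, arm = carrier (Willis)
ring teeth: 33 + 2·16 = 65
33(ω_sun−ω_arm) = −65(ω_ring−ω_arm),  ω_ring = 0, ω_arm = 1
ω_sun = 1 − (65/33)(0−1) = 98/33
ω_out/ω_in = 98/33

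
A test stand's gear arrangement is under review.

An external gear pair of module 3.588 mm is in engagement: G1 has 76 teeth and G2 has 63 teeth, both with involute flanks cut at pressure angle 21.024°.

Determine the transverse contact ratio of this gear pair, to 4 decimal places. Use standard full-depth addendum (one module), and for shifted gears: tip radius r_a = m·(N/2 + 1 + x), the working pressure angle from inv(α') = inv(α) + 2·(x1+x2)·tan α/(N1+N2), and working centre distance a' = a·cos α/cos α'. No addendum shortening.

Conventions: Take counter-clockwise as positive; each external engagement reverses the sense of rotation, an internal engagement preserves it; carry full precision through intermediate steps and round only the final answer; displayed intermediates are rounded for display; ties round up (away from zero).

1.7477

single-mesh involute tooth geometry (76T engaging 63T at module 3.588)
base radii: r_b1 = 127.267612, r_b2 = 105.498152
tip radii: r_a1 = 139.932000, r_a2 = 116.610000
no profile shift: α' = α, a' = a
action lengths: √(r_a1²−r_b1²) = 58.171468, √(r_a2²−r_b2²) = 49.679292
base pitch p_b = π·m·cos α = 10.521658
CR = (58.171468 + 49.679292 − 249.366000·sin 21.02400°)/10.521658 = 1.747678
contact ratio ≈ 1.7477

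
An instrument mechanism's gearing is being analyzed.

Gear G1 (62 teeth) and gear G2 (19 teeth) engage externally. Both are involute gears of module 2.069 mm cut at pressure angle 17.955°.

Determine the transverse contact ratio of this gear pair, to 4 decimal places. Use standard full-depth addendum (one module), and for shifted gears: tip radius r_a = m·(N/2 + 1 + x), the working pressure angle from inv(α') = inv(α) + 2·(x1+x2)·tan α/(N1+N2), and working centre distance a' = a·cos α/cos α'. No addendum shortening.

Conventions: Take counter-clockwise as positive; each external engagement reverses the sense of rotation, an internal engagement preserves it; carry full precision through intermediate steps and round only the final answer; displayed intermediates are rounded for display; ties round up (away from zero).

topology: single-mesh involute geometry — m = 2.069, 62T/19T pair
base radii: r_b1 = 61.015362, r_b2 = 18.698256
tip radii: r_a1 = 66.208000, r_a2 = 21.724500
no profile shift: α' = α, a' = a
action lengths: √(r_a1²−r_b1²) = 25.702624, √(r_a2²−r_b2²) = 11.060250
base pitch p_b = π·m·cos α = 6.183400
CR = (25.702624 + 11.060250 − 83.794500·sin 17.95500°)/6.183400 = 1.767886
contact ratio ≈ 1.7679

1.7679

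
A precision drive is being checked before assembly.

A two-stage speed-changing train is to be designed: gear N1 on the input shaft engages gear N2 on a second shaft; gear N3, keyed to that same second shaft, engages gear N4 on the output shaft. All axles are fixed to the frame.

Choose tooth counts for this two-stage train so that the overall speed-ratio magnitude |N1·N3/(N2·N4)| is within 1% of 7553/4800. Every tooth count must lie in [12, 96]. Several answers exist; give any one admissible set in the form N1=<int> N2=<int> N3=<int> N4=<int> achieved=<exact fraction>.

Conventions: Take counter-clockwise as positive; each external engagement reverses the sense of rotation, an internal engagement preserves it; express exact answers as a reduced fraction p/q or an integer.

N1=83 N2=50 N3=91 N4=96 achieved=7553/4800

2-stage fixed-axis compound train for ratio 7553/4800
target = 7553/4800 in lowest terms: an exact hit needs N1·N3 = k·7553 and N2·N4 = k·4800 for one integer k, every count in [12, 96]; additionally prefer no 1:1 stage (N1 ≠ N2, N3 ≠ N4)
k = 1: N1·N3 = 7553 = 83·91, N2·N4 = 4800 = 50·96
achieved = 83·91/(50·96) = 7553/4800; |achieved − target| = 0 ≤ 7553/480000 ✓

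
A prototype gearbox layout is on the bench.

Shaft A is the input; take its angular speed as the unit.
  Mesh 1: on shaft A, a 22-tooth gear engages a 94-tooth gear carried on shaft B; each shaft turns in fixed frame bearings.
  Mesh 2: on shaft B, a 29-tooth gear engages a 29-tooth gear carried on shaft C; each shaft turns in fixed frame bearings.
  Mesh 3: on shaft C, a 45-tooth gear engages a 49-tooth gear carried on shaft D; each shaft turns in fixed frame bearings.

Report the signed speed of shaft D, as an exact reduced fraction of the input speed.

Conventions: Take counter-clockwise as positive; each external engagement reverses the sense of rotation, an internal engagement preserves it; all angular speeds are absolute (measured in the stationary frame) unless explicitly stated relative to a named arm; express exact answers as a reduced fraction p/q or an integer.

3-mesh fixed-axis compound train (all bearings frame-fixed)
mesh 1 [22T→94T]: |ω|/ω_in = 1×22/94 = 11/47, sense flips to −
mesh 2 [29T→29T]: |ω|/ω_in = (11/47)×29/29 = 11/47, sense flips to +
mesh 3 [45T→49T]: |ω|/ω_in = (11/47)×45/49 = 495/2303, sense flips to −
signed output speed (× input speed) = -495/2303

-495/2303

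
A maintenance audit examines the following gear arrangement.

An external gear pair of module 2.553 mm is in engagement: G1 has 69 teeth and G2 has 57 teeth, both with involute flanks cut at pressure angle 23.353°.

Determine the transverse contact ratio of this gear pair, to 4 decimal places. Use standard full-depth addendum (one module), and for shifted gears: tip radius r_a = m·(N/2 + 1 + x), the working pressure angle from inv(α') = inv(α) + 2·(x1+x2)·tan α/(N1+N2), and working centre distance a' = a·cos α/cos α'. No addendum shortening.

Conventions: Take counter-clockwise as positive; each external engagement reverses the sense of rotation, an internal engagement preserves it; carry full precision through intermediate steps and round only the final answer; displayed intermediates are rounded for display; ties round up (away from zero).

recognized (one external pair, fixed centres): single-mesh tooth geometry, m = 2.553, N1 = 69, N2 = 57
base radii: r_b1 = 80.863118, r_b2 = 66.799967
tip radii: r_a1 = 90.631500, r_a2 = 75.313500
no profile shift: α' = α, a' = a
action lengths: √(r_a1²−r_b1²) = 40.929512, √(r_a2²−r_b2²) = 34.783440
base pitch p_b = π·m·cos α = 7.363449
CR = (40.929512 + 34.783440 − 160.839000·sin 23.35300°)/7.363449 = 1.623857
contact ratio ≈ 1.6239

1.6239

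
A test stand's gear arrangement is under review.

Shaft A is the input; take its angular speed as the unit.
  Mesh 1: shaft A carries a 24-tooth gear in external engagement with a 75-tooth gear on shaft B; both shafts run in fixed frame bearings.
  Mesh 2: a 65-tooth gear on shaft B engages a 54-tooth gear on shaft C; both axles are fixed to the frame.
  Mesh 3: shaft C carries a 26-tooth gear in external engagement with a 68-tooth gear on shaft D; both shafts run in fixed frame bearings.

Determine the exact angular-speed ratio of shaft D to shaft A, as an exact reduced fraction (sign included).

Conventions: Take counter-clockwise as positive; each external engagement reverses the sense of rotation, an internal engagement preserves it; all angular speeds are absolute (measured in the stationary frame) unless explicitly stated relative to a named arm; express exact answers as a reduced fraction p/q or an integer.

class = fixed-axis compound train [3 meshes; 3 ratios multiply, 3 sense flips]
mesh 1 [24T→75T]: running ratio 8/25, sense −
mesh 2 [65T→54T]: running ratio 52/135, sense +
mesh 3 [26T→68T]: running ratio 338/2295, sense −
ω_out/ω_in = -338/2295

-338/2295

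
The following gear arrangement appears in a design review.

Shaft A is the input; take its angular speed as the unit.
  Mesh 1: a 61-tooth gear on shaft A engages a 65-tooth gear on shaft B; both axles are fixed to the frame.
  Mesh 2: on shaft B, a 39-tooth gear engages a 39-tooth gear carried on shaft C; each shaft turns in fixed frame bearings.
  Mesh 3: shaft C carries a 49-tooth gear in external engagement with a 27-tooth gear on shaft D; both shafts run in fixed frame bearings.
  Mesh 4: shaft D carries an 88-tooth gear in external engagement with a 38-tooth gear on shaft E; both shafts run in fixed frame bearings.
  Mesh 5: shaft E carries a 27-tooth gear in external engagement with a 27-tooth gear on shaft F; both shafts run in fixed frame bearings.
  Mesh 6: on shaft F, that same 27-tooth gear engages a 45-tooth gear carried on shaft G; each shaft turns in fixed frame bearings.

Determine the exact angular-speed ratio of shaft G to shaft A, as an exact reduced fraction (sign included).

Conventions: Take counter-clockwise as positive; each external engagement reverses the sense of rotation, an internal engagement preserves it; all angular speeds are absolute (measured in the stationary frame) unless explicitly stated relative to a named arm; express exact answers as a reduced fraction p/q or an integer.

131516/55575

class = fixed-axis compound train [6 meshes; 6 ratios multiply, 6 sense flips]
mesh 1 [61T→65T]: running ratio 61/65, sense −
mesh 2 [39T→39T]: running ratio 61/65, sense +
mesh 3 [49T→27T]: running ratio 2989/1755, sense −
mesh 4 [88T→38T]: running ratio 131516/33345, sense +
mesh 5 [27T→27T]: running ratio 131516/33345, sense −
mesh 6 [27T→45T]: running ratio 131516/55575, sense +
ω_out/ω_in = 131516/55575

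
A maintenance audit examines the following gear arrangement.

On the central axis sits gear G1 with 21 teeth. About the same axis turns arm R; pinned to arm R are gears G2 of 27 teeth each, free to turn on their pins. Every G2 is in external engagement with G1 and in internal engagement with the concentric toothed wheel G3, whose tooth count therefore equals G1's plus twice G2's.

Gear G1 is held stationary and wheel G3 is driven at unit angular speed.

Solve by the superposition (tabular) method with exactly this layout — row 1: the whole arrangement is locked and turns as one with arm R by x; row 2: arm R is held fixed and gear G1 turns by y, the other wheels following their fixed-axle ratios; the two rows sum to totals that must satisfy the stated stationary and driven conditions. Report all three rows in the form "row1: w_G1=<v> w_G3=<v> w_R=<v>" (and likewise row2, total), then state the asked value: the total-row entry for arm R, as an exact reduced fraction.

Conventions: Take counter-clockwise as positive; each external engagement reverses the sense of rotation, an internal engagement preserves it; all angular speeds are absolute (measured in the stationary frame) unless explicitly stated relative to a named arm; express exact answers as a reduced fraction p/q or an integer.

recognized (axles ride arm R): planetary set, 21/27/75 teeth
row 1 — lock + rotate with arm: ω_sun = ω_ring = ω_arm = x
row 2: sun turns y, ring = −(21/75)·y, arm 0
boundary: total ω_sun = x + y = 0 and total ω_ring = x − (21/75)·y = 1  ⇒  y = -25/32, x = 25/32
row 2 ring = −(21/75)·(-25/32) = 7/32
totals (row 1 + row 2): sun 25/32 + (-25/32) = 0, ring 25/32 + 7/32 = 1, arm 25/32 + 0 = 25/32
asked cell (total, arm) = 25/32

row1: w_G1=25/32 w_G3=25/32 w_R=25/32
row2: w_G1=-25/32 w_G3=7/32 w_R=0
total: w_G1=0 w_G3=1 w_R=25/32
asked value: 25/32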